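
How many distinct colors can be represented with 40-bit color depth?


Colors = 2^bits = 2^40
= 1,099,511,627,776 colors


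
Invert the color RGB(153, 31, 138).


Invert: (255-R, 255-G, 255-B)
R: 255-153 = 102
G: 255-31 = 224
B: 255-138 = 117
= RGB(102, 224, 117)


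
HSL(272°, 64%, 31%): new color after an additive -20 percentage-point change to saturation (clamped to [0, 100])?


Original S = 64%
Adjustment = -20 percentage points
New S = 64 + (-20) = 44
Clamp to [0, 100] → 44
= HSL(272°, 44%, 31%)


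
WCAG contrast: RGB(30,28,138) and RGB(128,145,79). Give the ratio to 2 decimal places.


Linearize each sRGB channel c=v/255: c/12.92 if c ≤ 0.04045 else ((c+0.055)/1.055)^2.4
L = 0.2126×R_lin + 0.7152×G_lin + 0.0722×B_lin
Color 1 (30,28,138):
  R=30: 30/255≈0.1176 > 0.04045 → ((0.1176+0.055)/1.055)^2.4 ≈ 0.01298
  G=28: 28/255≈0.1098 > 0.04045 → ((0.1098+0.055)/1.055)^2.4 ≈ 0.01161
  B=138: 138/255≈0.5412 > 0.04045 → ((0.5412+0.055)/1.055)^2.4 ≈ 0.25415
  L1 = 0.2126×0.01298 + 0.7152×0.01161 + 0.0722×0.25415 ≈ 0.02942
Color 2 (128,145,79):
  R=128: 128/255≈0.5020 > 0.04045 → ((0.5020+0.055)/1.055)^2.4 ≈ 0.21586
  G=145: 145/255≈0.5686 > 0.04045 → ((0.5686+0.055)/1.055)^2.4 ≈ 0.28315
  B=79: 79/255≈0.3098 > 0.04045 → ((0.3098+0.055)/1.055)^2.4 ≈ 0.07819
  L2 = 0.2126×0.21586 + 0.7152×0.28315 + 0.0722×0.07819 ≈ 0.25405
Lighter = 0.25405, Darker = 0.02942
Ratio = (L_lighter + 0.05) / (L_darker + 0.05)
Ratio = (0.25405 + 0.05) / (0.02942 + 0.05) = 0.30405 / 0.07942 ≈ 3.8286
Ratio ≈ 3.83:1


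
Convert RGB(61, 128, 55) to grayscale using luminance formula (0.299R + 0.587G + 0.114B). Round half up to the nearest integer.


Gray = 0.299×R + 0.587×G + 0.114×B
Gray = 0.299×61 + 0.587×128 + 0.114×55
Gray = 18.239 + 75.136 + 6.270
Gray = 99.645 → round half up → 100
Gray = 100


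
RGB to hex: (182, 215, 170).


R = 182 → B6 (hex)
G = 215 → D7 (hex)
B = 170 → AA (hex)
Hex = #B6D7AA


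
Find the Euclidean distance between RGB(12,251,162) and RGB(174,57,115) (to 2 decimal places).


d = √[(R₁-R₂)² + (G₁-G₂)² + (B₁-B₂)²]
d = √[(12-174)² + (251-57)² + (162-115)²]
d = √[26244 + 37636 + 2209]
d = √66089
d ≈ 257.08


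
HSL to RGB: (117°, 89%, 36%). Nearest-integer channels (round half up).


H=117°, S=0.89, L=0.36
C = (1-|2L-1|)×S = (1-|-0.28|)×0.89 = 0.6408
H' = H/60 = 117/60 ≈ 1.9500; X = C×(1-|H' mod 2 - 1|) = 0.03204
m = L - C/2 = 0.36 - 0.3204 = 0.0396
Sector ⌊H'⌋ = 1 → (R',G',B') = (0.03204, 0.6408, 0.0)
RGB = ((R'+m)×255, (G'+m)×255, (B'+m)×255) = (18.2682, 173.502, 10.098)
Round half up → RGB(18, 174, 10)


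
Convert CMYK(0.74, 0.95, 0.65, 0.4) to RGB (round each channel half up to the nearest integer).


R = 255 × (1-C) × (1-K) = 255 × 0.26 × 0.60 = 39.78 → 40
G = 255 × (1-M) × (1-K) = 255 × 0.05 × 0.60 = 7.65 → 8
B = 255 × (1-Y) × (1-K) = 255 × 0.35 × 0.60 = 53.55 → 54
= RGB(40, 8, 54)


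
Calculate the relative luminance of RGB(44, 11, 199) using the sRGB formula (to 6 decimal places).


Linearize each channel (sRGB transfer function): c = v/255; c_lin = c/12.92 if c ≤ 0.04045, else ((c+0.055)/1.055)^2.4
  R: 44/255 ≈ 0.172549 > 0.04045 → ((0.172549+0.055)/1.055)^2.4 ≈ 0.025187
  G: 11/255 ≈ 0.043137 > 0.04045 → ((0.043137+0.055)/1.055)^2.4 ≈ 0.003347
  B: 199/255 ≈ 0.780392 > 0.04045 → ((0.780392+0.055)/1.055)^2.4 ≈ 0.571125
R_lin = 0.025187, G_lin = 0.003347, B_lin = 0.571125
L = 0.2126×R + 0.7152×G + 0.0722×B
L = 0.2126×0.025187 + 0.7152×0.003347 + 0.0722×0.571125
L ≈ 0.048983


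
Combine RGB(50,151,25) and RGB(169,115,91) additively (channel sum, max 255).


Additive: each channel = min(255, C₁+C₂)
R: 50+169 = 219 → 219
G: 151+115 = 266 → 255
B: 25+91 = 116 → 116
= RGB(219, 255, 116)


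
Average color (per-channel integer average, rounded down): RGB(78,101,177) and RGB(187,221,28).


Midpoint: each channel = ⌊(C₁+C₂)/2⌋
R: ⌊(78+187)/2⌋ = 132
G: ⌊(101+221)/2⌋ = 161
B: ⌊(177+28)/2⌋ = 102
= RGB(132, 161, 102)


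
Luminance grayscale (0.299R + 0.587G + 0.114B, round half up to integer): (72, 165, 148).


Gray = 0.299×R + 0.587×G + 0.114×B
Gray = 0.299×72 + 0.587×165 + 0.114×148
Gray = 21.528 + 96.855 + 16.872
Gray = 135.255 → round half up → 135
Gray = 135


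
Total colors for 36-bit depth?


Colors = 2^bits = 2^36
= 68,719,476,736 colors


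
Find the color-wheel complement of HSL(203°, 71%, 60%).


Complement = opposite side of color wheel = hue + 180°
H' = (203 + 180) mod 360 = 23°
S and L unchanged.
= HSL(23°, 71%, 60%)


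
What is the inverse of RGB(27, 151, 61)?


Invert: (255-R, 255-G, 255-B)
R: 255-27 = 228
G: 255-151 = 104
B: 255-61 = 194
= RGB(228, 104, 194)


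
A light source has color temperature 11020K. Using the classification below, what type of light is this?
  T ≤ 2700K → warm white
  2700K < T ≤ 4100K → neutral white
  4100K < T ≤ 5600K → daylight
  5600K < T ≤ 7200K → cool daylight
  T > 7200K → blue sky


Temperature: 11020K
11020K > 7200K → blue sky
Classification: blue sky


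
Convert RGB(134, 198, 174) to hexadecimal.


R = 134 → 86 (hex)
G = 198 → C6 (hex)
B = 174 → AE (hex)
Hex = #86C6AE


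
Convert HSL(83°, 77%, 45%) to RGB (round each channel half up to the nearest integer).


H=83°, S=0.77, L=0.45
C = (1-|2L-1|)×S = (1-|-0.10|)×0.77 = 0.693
H' = H/60 = 83/60 ≈ 1.3833; X = C×(1-|H' mod 2 - 1|) = 0.42735
m = L - C/2 = 0.45 - 0.3465 = 0.1035
Sector ⌊H'⌋ = 1 → (R',G',B') = (0.42735, 0.693, 0.0)
RGB = ((R'+m)×255, (G'+m)×255, (B'+m)×255) = (135.36675, 203.1075, 26.3925)
Round half up → RGB(135, 203, 26)


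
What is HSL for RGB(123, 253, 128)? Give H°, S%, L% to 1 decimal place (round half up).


Normalize: R'=123/255≈0.4824, G'=253/255≈0.9922, B'=128/255≈0.5020
Max=253/255, Min=123/255, Δ=Max-Min=130/255
L = (Max+Min)/2 = (253+123)/510 = 376/510 = 0.73725… → L = 73.7%
L > 0.5 → S = Δ/(2-Max-Min) = 130/(510-253-123) = 130/134 = 0.97014… → S = 97.0%
(the 1/255 factors cancel in S and H, so raw channel differences can be used)
Max is G' → H = 60 × ((B-R)/Δ + 2) = 60 × ((128-123)/130 + 2)
  5/130 + 2 = 0.0384… + 2 = 2.0384…
  H = 60 × 2.0384… = 122.307…° → H = 122.3°
= HSL(122.3°, 97.0%, 73.7%)


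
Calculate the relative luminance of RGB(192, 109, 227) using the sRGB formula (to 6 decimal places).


Linearize each channel (sRGB transfer function): c = v/255; c_lin = c/12.92 if c ≤ 0.04045, else ((c+0.055)/1.055)^2.4
  R: 192/255 ≈ 0.752941 > 0.04045 → ((0.752941+0.055)/1.055)^2.4 ≈ 0.527115
  G: 109/255 ≈ 0.427451 > 0.04045 → ((0.427451+0.055)/1.055)^2.4 ≈ 0.152926
  B: 227/255 ≈ 0.890196 > 0.04045 → ((0.890196+0.055)/1.055)^2.4 ≈ 0.768151
R_lin = 0.527115, G_lin = 0.152926, B_lin = 0.768151
L = 0.2126×R + 0.7152×G + 0.0722×B
L = 0.2126×0.527115 + 0.7152×0.152926 + 0.0722×0.768151
L ≈ 0.276898


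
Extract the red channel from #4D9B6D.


Color: #4D9B6D
R = 4D = 77
G = 9B = 155
B = 6D = 109
Red = 77


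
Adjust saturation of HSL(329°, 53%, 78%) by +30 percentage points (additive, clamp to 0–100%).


Original S = 53%
Adjustment = +30 percentage points
New S = 53 + (30) = 83
Clamp to [0, 100] → 83
= HSL(329°, 83%, 78%)


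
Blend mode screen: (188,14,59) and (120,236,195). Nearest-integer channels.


Screen: C = 255 - (255-A)×(255-B)/255, rounded to nearest integer
R: 255 - (255-188)×(255-120)/255 = 255 - 9045/255 ≈ 255 - 35.471 = 219.529 → 220
G: 255 - (255-14)×(255-236)/255 = 255 - 4579/255 ≈ 255 - 17.957 = 237.043 → 237
B: 255 - (255-59)×(255-195)/255 = 255 - 11760/255 ≈ 255 - 46.118 = 208.882 → 209
= RGB(220, 237, 209)


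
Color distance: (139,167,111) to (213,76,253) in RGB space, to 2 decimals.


d = √[(R₁-R₂)² + (G₁-G₂)² + (B₁-B₂)²]
d = √[(139-213)² + (167-76)² + (111-253)²]
d = √[5476 + 8281 + 20164]
d = √33921
d ≈ 184.18


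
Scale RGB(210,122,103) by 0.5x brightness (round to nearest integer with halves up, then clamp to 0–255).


Multiply each channel by 0.5, round half up, clamp to [0, 255]
R: 210×0.5 = 105
G: 122×0.5 = 61
B: 103×0.5 = 51.5 → round → 52
= RGB(105, 61, 52)


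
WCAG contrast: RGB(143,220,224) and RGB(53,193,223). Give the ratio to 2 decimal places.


Linearize each sRGB channel c=v/255: c/12.92 if c ≤ 0.04045 else ((c+0.055)/1.055)^2.4
L = 0.2126×R_lin + 0.7152×G_lin + 0.0722×B_lin
Color 1 (143,220,224):
  R=143: 143/255≈0.5608 > 0.04045 → ((0.5608+0.055)/1.055)^2.4 ≈ 0.27468
  G=220: 220/255≈0.8627 > 0.04045 → ((0.8627+0.055)/1.055)^2.4 ≈ 0.71569
  B=224: 224/255≈0.8784 > 0.04045 → ((0.8784+0.055)/1.055)^2.4 ≈ 0.74540
  L1 = 0.2126×0.27468 + 0.7152×0.71569 + 0.0722×0.74540 ≈ 0.62408
Color 2 (53,193,223):
  R=53: 53/255≈0.2078 > 0.04045 → ((0.2078+0.055)/1.055)^2.4 ≈ 0.03560
  G=193: 193/255≈0.7569 > 0.04045 → ((0.7569+0.055)/1.055)^2.4 ≈ 0.53328
  B=223: 223/255≈0.8745 > 0.04045 → ((0.8745+0.055)/1.055)^2.4 ≈ 0.73791
  L2 = 0.2126×0.03560 + 0.7152×0.53328 + 0.0722×0.73791 ≈ 0.44225
Lighter = 0.62408, Darker = 0.44225
Ratio = (L_lighter + 0.05) / (L_darker + 0.05)
Ratio = (0.62408 + 0.05) / (0.44225 + 0.05) = 0.67408 / 0.49225 ≈ 1.3694
Ratio ≈ 1.37:1


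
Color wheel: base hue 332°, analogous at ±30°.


Base hue: 332°
Left analog: (332 - 30) mod 360 = 302°
Right analog: (332 + 30) mod 360 = 2°
Analogous hues = 302° and 2°


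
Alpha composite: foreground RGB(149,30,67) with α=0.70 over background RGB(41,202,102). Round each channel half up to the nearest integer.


C = α×F + (1-α)×B, with 1-α = 0.30
R: 0.70×149 + 0.30×41 = 104.30 + 12.30 = 116.60 → 117
G: 0.70×30 + 0.30×202 = 21.00 + 60.60 = 81.60 → 82
B: 0.70×67 + 0.30×102 = 46.90 + 30.60 = 77.50 → 78
= RGB(117, 82, 78)


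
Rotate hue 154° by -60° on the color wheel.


New hue = (H + rotation) mod 360
New hue = (154 -60) mod 360
= 94 mod 360
= 94°


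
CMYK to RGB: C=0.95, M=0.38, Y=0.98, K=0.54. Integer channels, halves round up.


R = 255 × (1-C) × (1-K) = 255 × 0.05 × 0.46 = 5.865 → 6
G = 255 × (1-M) × (1-K) = 255 × 0.62 × 0.46 = 72.726 → 73
B = 255 × (1-Y) × (1-K) = 255 × 0.02 × 0.46 = 2.346 → 2
= RGB(6, 73, 2)


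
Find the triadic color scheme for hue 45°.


Triadic: equally spaced at 120° intervals
H1 = 45°
H2 = (45 + 120) mod 360 = 165°
H3 = (45 + 240) mod 360 = 285°
Triadic = 45°, 165°, 285°


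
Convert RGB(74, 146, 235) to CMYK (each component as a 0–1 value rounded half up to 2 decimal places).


R'=74/255≈0.2902, G'=146/255≈0.5725, B'=235/255≈0.9216
K = 1 - max(R',G',B') = 1 - 235/255 = 20/255 = 0.07843… → 0.08
(1-R'-K)/(1-K) simplifies to (max-R)/max with max = 235:
C = (235-74)/235 = 161/235 = 0.68510… → 0.69
M = (235-146)/235 = 89/235 = 0.37872… → 0.38
Y = (235-235)/235 = 0/235 = 0 → 0.00
= CMYK(0.69, 0.38, 0.00, 0.08)


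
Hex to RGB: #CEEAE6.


CE → 206 (R)
EA → 234 (G)
E6 → 230 (B)
= RGB(206, 234, 230)


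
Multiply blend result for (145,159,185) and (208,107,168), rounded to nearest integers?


Multiply: C = A×B/255, rounded to nearest integer
R: 145×208/255 = 30160/255 ≈ 118.275 → 118
G: 159×107/255 = 17013/255 ≈ 66.718 → 67
B: 185×168/255 = 31080/255 ≈ 121.882 → 122
= RGB(118, 67, 122)


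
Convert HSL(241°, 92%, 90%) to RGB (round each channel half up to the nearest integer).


H=241°, S=0.92, L=0.90
C = (1-|2L-1|)×S = (1-|0.80|)×0.92 = 0.184
H' = H/60 = 241/60 ≈ 4.0167; X = C×(1-|H' mod 2 - 1|) ≈ 0.0031
m = L - C/2 = 0.90 - 0.092 = 0.808
Sector ⌊H'⌋ = 4 → (R',G',B') = (≈0.0031, 0.0, 0.184)
RGB = ((R'+m)×255, (G'+m)×255, (B'+m)×255) = (206.822, 206.04, 252.96)
Round half up → RGB(207, 206, 253)


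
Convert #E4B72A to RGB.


E4 → 228 (R)
B7 → 183 (G)
2A → 42 (B)
= RGB(228, 183, 42)


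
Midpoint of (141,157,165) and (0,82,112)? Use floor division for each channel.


Midpoint: each channel = ⌊(C₁+C₂)/2⌋
R: ⌊(141+0)/2⌋ = 70
G: ⌊(157+82)/2⌋ = 119
B: ⌊(165+112)/2⌋ = 138
= RGB(70, 119, 138)


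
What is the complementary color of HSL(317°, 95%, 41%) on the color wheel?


Complement = opposite side of color wheel = hue + 180°
H' = (317 + 180) mod 360 = 137°
S and L unchanged.
= HSL(137°, 95%, 41%)


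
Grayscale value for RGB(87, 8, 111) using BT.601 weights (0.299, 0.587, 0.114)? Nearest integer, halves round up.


Gray = 0.299×R + 0.587×G + 0.114×B
Gray = 0.299×87 + 0.587×8 + 0.114×111
Gray = 26.013 + 4.696 + 12.654
Gray = 43.363 → round half up → 43
Gray = 43


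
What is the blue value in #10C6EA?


Color: #10C6EA
R = 10 = 16
G = C6 = 198
B = EA = 234
Blue = 234


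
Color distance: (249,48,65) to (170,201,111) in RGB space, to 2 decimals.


d = √[(R₁-R₂)² + (G₁-G₂)² + (B₁-B₂)²]
d = √[(249-170)² + (48-201)² + (65-111)²]
d = √[6241 + 23409 + 2116]
d = √31766
d ≈ 178.23


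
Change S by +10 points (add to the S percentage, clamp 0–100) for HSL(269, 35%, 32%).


Original S = 35%
Adjustment = +10 percentage points
New S = 35 + (10) = 45
Clamp to [0, 100] → 45
= HSL(269°, 45%, 32%)


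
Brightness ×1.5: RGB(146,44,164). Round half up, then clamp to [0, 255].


Multiply each channel by 1.5, round half up, clamp to [0, 255]
R: 146×1.5 = 219
G: 44×1.5 = 66
B: 164×1.5 = 246
= RGB(219, 66, 246)


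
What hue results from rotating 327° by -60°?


New hue = (H + rotation) mod 360
New hue = (327 -60) mod 360
= 267 mod 360
= 267°


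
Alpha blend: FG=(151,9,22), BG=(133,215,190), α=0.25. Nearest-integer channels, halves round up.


C = α×F + (1-α)×B, with 1-α = 0.75
R: 0.25×151 + 0.75×133 = 37.75 + 99.75 = 137.50 → 138
G: 0.25×9 + 0.75×215 = 2.25 + 161.25 = 163.50 → 164
B: 0.25×22 + 0.75×190 = 5.50 + 142.50 = 148.00 → 148
= RGB(138, 164, 148)


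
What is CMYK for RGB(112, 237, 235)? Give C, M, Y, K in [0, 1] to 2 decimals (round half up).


R'=112/255≈0.4392, G'=237/255≈0.9294, B'=235/255≈0.9216
K = 1 - max(R',G',B') = 1 - 237/255 = 18/255 = 0.07058… → 0.07
(1-R'-K)/(1-K) simplifies to (max-R)/max with max = 237:
C = (237-112)/237 = 125/237 = 0.52742… → 0.53
M = (237-237)/237 = 0/237 = 0 → 0.00
Y = (237-235)/237 = 2/237 = 0.00843… → 0.01
= CMYK(0.53, 0.00, 0.01, 0.07)


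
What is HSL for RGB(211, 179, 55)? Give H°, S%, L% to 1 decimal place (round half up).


Normalize: R'=211/255≈0.8275, G'=179/255≈0.7020, B'=55/255≈0.2157
Max=211/255, Min=55/255, Δ=Max-Min=156/255
L = (Max+Min)/2 = (211+55)/510 = 266/510 = 0.52156… → L = 52.2%
L > 0.5 → S = Δ/(2-Max-Min) = 156/(510-211-55) = 156/244 = 0.63934… → S = 63.9%
(the 1/255 factors cancel in S and H, so raw channel differences can be used)
Max is R' → H = 60 × (((G-B)/Δ) mod 6) = 60 × (((179-55)/156) mod 6)
  124/156 = 0.7948…
  H = 60 × 0.7948… = 47.692…° → H = 47.7°
= HSL(47.7°, 63.9%, 52.2%)


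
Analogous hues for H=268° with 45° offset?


Base hue: 268°
Left analog: (268 - 45) mod 360 = 223°
Right analog: (268 + 45) mod 360 = 313°
Analogous hues = 223° and 313°


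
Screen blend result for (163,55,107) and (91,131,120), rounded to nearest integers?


Screen: C = 255 - (255-A)×(255-B)/255, rounded to nearest integer
R: 255 - (255-163)×(255-91)/255 = 255 - 15088/255 ≈ 255 - 59.169 = 195.831 → 196
G: 255 - (255-55)×(255-131)/255 = 255 - 24800/255 ≈ 255 - 97.255 = 157.745 → 158
B: 255 - (255-107)×(255-120)/255 = 255 - 19980/255 ≈ 255 - 78.353 = 176.647 → 177
= RGB(196, 158, 177)


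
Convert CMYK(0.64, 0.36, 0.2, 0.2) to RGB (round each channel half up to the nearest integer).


R = 255 × (1-C) × (1-K) = 255 × 0.36 × 0.80 = 73.44 → 73
G = 255 × (1-M) × (1-K) = 255 × 0.64 × 0.80 = 130.56 → 131
B = 255 × (1-Y) × (1-K) = 255 × 0.80 × 0.80 = 163.2 → 163
= RGB(73, 131, 163)


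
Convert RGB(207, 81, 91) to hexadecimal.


R = 207 → CF (hex)
G = 81 → 51 (hex)
B = 91 → 5B (hex)
Hex = #CF515B


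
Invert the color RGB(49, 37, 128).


Invert: (255-R, 255-G, 255-B)
R: 255-49 = 206
G: 255-37 = 218
B: 255-128 = 127
= RGB(206, 218, 127)


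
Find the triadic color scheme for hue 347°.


Triadic: equally spaced at 120° intervals
H1 = 347°
H2 = (347 + 120) mod 360 = 107°
H3 = (347 + 240) mod 360 = 227°
Triadic = 347°, 107°, 227°


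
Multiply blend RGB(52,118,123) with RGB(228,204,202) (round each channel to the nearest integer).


Multiply: C = A×B/255, rounded to nearest integer
R: 52×228/255 = 11856/255 ≈ 46.494 → 46
G: 118×204/255 = 24072/255 ≈ 94.400 → 94
B: 123×202/255 = 24846/255 ≈ 97.435 → 97
= RGB(46, 94, 97)


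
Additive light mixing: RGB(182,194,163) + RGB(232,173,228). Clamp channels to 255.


Additive: each channel = min(255, C₁+C₂)
R: 182+232 = 414 → 255
G: 194+173 = 367 → 255
B: 163+228 = 391 → 255
= RGB(255, 255, 255)


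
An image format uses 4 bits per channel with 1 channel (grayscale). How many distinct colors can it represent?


Total bits = 4 bits/channel × 1 channels = 4 bits
Distinct colors = 2^4
= 16 colors


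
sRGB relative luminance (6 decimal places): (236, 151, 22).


Linearize each channel (sRGB transfer function): c = v/255; c_lin = c/12.92 if c ≤ 0.04045, else ((c+0.055)/1.055)^2.4
  R: 236/255 ≈ 0.925490 > 0.04045 → ((0.925490+0.055)/1.055)^2.4 ≈ 0.838799
  G: 151/255 ≈ 0.592157 > 0.04045 → ((0.592157+0.055)/1.055)^2.4 ≈ 0.309469
  B: 22/255 ≈ 0.086275 > 0.04045 → ((0.086275+0.055)/1.055)^2.4 ≈ 0.008023
R_lin = 0.838799, G_lin = 0.309469, B_lin = 0.008023
L = 0.2126×R + 0.7152×G + 0.0722×B
L = 0.2126×0.838799 + 0.7152×0.309469 + 0.0722×0.008023
L ≈ 0.400240


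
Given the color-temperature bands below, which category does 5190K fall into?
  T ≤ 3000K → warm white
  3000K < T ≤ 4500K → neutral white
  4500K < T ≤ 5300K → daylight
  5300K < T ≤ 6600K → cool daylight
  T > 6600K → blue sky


Temperature: 5190K
4500K < 5190K ≤ 5300K → daylight
Classification: daylight


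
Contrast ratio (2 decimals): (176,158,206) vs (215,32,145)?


Linearize each sRGB channel c=v/255: c/12.92 if c ≤ 0.04045 else ((c+0.055)/1.055)^2.4
L = 0.2126×R_lin + 0.7152×G_lin + 0.0722×B_lin
Color 1 (176,158,206):
  R=176: 176/255≈0.6902 > 0.04045 → ((0.6902+0.055)/1.055)^2.4 ≈ 0.43415
  G=158: 158/255≈0.6196 > 0.04045 → ((0.6196+0.055)/1.055)^2.4 ≈ 0.34191
  B=206: 206/255≈0.8078 > 0.04045 → ((0.8078+0.055)/1.055)^2.4 ≈ 0.61721
  L1 = 0.2126×0.43415 + 0.7152×0.34191 + 0.0722×0.61721 ≈ 0.38140
Color 2 (215,32,145):
  R=215: 215/255≈0.8431 > 0.04045 → ((0.8431+0.055)/1.055)^2.4 ≈ 0.67954
  G=32: 32/255≈0.1255 > 0.04045 → ((0.1255+0.055)/1.055)^2.4 ≈ 0.01444
  B=145: 145/255≈0.5686 > 0.04045 → ((0.5686+0.055)/1.055)^2.4 ≈ 0.28315
  L2 = 0.2126×0.67954 + 0.7152×0.01444 + 0.0722×0.28315 ≈ 0.17524
Lighter = 0.38140, Darker = 0.17524
Ratio = (L_lighter + 0.05) / (L_darker + 0.05)
Ratio = (0.38140 + 0.05) / (0.17524 + 0.05) = 0.43140 / 0.22524 ≈ 1.9153
Ratio ≈ 1.92:1


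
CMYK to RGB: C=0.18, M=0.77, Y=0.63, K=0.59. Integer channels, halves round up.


R = 255 × (1-C) × (1-K) = 255 × 0.82 × 0.41 = 85.731 → 86
G = 255 × (1-M) × (1-K) = 255 × 0.23 × 0.41 = 24.0465 → 24
B = 255 × (1-Y) × (1-K) = 255 × 0.37 × 0.41 = 38.6835 → 39
= RGB(86, 24, 39)


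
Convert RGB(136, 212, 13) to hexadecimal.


R = 136 → 88 (hex)
G = 212 → D4 (hex)
B = 13 → 0D (hex)
Hex = #88D40D


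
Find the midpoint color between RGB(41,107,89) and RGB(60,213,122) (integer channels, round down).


Midpoint: each channel = ⌊(C₁+C₂)/2⌋
R: ⌊(41+60)/2⌋ = 50
G: ⌊(107+213)/2⌋ = 160
B: ⌊(89+122)/2⌋ = 105
= RGB(50, 160, 105)


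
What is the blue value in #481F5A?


Color: #481F5A
R = 48 = 72
G = 1F = 31
B = 5A = 90
Blue = 90


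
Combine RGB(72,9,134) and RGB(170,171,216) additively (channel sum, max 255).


Additive: each channel = min(255, C₁+C₂)
R: 72+170 = 242 → 242
G: 9+171 = 180 → 180
B: 134+216 = 350 → 255
= RGB(242, 180, 255)


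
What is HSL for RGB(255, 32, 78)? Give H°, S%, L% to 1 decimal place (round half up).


Normalize: R'=255/255≈1.0000, G'=32/255≈0.1255, B'=78/255≈0.3059
Max=255/255, Min=32/255, Δ=Max-Min=223/255
L = (Max+Min)/2 = (255+32)/510 = 287/510 = 0.56274… → L = 56.3%
L > 0.5 → S = Δ/(2-Max-Min) = 223/(510-255-32) = 223/223 = 1 → S = 100.0%
(the 1/255 factors cancel in S and H, so raw channel differences can be used)
Max is R' → H = 60 × (((G-B)/Δ) mod 6) = 60 × (((32-78)/223) mod 6)
  (-46)/223 = -0.2062…; negative, so add 6 → 5.7937…
  H = 60 × 5.7937… = 347.623…° → H = 347.6°
= HSL(347.6°, 100.0%, 56.3%)


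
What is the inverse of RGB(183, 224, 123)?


Invert: (255-R, 255-G, 255-B)
R: 255-183 = 72
G: 255-224 = 31
B: 255-123 = 132
= RGB(72, 31, 132)


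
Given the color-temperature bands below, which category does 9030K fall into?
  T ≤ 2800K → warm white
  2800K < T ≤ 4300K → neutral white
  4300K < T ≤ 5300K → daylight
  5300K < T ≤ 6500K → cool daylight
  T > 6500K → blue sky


Temperature: 9030K
9030K > 6500K → blue sky
Classification: blue sky


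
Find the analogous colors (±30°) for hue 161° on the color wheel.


Base hue: 161°
Left analog: (161 - 30) mod 360 = 131°
Right analog: (161 + 30) mod 360 = 191°
Analogous hues = 131° and 191°


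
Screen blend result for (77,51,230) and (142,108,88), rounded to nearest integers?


Screen: C = 255 - (255-A)×(255-B)/255, rounded to nearest integer
R: 255 - (255-77)×(255-142)/255 = 255 - 20114/255 ≈ 255 - 78.878 = 176.122 → 176
G: 255 - (255-51)×(255-108)/255 = 255 - 29988/255 ≈ 255 - 117.600 = 137.400 → 137
B: 255 - (255-230)×(255-88)/255 = 255 - 4175/255 ≈ 255 - 16.373 = 238.627 → 239
= RGB(176, 137, 239)


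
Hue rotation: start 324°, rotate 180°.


New hue = (H + rotation) mod 360
New hue = (324 + 180) mod 360
= 504 mod 360
= 144°


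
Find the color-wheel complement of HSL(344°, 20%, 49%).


Complement = opposite side of color wheel = hue + 180°
H' = (344 + 180) mod 360 = 164°
S and L unchanged.
= HSL(164°, 20%, 49%)


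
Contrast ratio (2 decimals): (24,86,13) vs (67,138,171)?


Linearize each sRGB channel c=v/255: c/12.92 if c ≤ 0.04045 else ((c+0.055)/1.055)^2.4
L = 0.2126×R_lin + 0.7152×G_lin + 0.0722×B_lin
Color 1 (24,86,13):
  R=24: 24/255≈0.0941 > 0.04045 → ((0.0941+0.055)/1.055)^2.4 ≈ 0.00913
  G=86: 86/255≈0.3373 > 0.04045 → ((0.3373+0.055)/1.055)^2.4 ≈ 0.09306
  B=13: 13/255≈0.0510 > 0.04045 → ((0.0510+0.055)/1.055)^2.4 ≈ 0.00402
  L1 = 0.2126×0.00913 + 0.7152×0.09306 + 0.0722×0.00402 ≈ 0.06879
Color 2 (67,138,171):
  R=67: 67/255≈0.2627 > 0.04045 → ((0.2627+0.055)/1.055)^2.4 ≈ 0.05613
  G=138: 138/255≈0.5412 > 0.04045 → ((0.5412+0.055)/1.055)^2.4 ≈ 0.25415
  B=171: 171/255≈0.6706 > 0.04045 → ((0.6706+0.055)/1.055)^2.4 ≈ 0.40724
  L2 = 0.2126×0.05613 + 0.7152×0.25415 + 0.0722×0.40724 ≈ 0.22311
Lighter = 0.22311, Darker = 0.06879
Ratio = (L_lighter + 0.05) / (L_darker + 0.05)
Ratio = (0.22311 + 0.05) / (0.06879 + 0.05) = 0.27311 / 0.11879 ≈ 2.2991
Ratio ≈ 2.30:1


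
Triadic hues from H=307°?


Triadic: equally spaced at 120° intervals
H1 = 307°
H2 = (307 + 120) mod 360 = 67°
H3 = (307 + 240) mod 360 = 187°
Triadic = 307°, 67°, 187°


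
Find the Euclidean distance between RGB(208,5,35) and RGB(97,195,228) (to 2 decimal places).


d = √[(R₁-R₂)² + (G₁-G₂)² + (B₁-B₂)²]
d = √[(208-97)² + (5-195)² + (35-228)²]
d = √[12321 + 36100 + 37249]
d = √85670
d ≈ 292.69


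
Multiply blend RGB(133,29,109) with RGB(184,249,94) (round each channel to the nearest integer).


Multiply: C = A×B/255, rounded to nearest integer
R: 133×184/255 = 24472/255 ≈ 95.969 → 96
G: 29×249/255 = 7221/255 ≈ 28.318 → 28
B: 109×94/255 = 10246/255 ≈ 40.180 → 40
= RGB(96, 28, 40)


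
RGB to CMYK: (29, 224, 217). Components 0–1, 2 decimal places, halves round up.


R'=29/255≈0.1137, G'=224/255≈0.8784, B'=217/255≈0.8510
K = 1 - max(R',G',B') = 1 - 224/255 = 31/255 = 0.12156… → 0.12
(1-R'-K)/(1-K) simplifies to (max-R)/max with max = 224:
C = (224-29)/224 = 195/224 = 0.87053… → 0.87
M = (224-224)/224 = 0/224 = 0 → 0.00
Y = (224-217)/224 = 7/224 = 0.03125 → 0.03
= CMYK(0.87, 0.00, 0.03, 0.12)


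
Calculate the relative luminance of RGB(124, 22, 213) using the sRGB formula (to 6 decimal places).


Linearize each channel (sRGB transfer function): c = v/255; c_lin = c/12.92 if c ≤ 0.04045, else ((c+0.055)/1.055)^2.4
  R: 124/255 ≈ 0.486275 > 0.04045 → ((0.486275+0.055)/1.055)^2.4 ≈ 0.201556
  G: 22/255 ≈ 0.086275 > 0.04045 → ((0.086275+0.055)/1.055)^2.4 ≈ 0.008023
  B: 213/255 ≈ 0.835294 > 0.04045 → ((0.835294+0.055)/1.055)^2.4 ≈ 0.665387
R_lin = 0.201556, G_lin = 0.008023, B_lin = 0.665387
L = 0.2126×R + 0.7152×G + 0.0722×B
L = 0.2126×0.201556 + 0.7152×0.008023 + 0.0722×0.665387
L ≈ 0.096630


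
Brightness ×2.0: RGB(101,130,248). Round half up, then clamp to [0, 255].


Multiply each channel by 2.0, round half up, clamp to [0, 255]
R: 101×2.0 = 202
G: 130×2.0 = 260 → clamp → 255
B: 248×2.0 = 496 → clamp → 255
= RGB(202, 255, 255)


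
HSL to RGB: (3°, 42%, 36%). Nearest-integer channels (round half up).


H=3°, S=0.42, L=0.36
C = (1-|2L-1|)×S = (1-|-0.28|)×0.42 = 0.3024
H' = H/60 = 3/60 ≈ 0.0500; X = C×(1-|H' mod 2 - 1|) = 0.01512
m = L - C/2 = 0.36 - 0.1512 = 0.2088
Sector ⌊H'⌋ = 0 → (R',G',B') = (0.3024, 0.01512, 0.0)
RGB = ((R'+m)×255, (G'+m)×255, (B'+m)×255) = (130.356, 57.0996, 53.244)
Round half up → RGB(130, 57, 53)


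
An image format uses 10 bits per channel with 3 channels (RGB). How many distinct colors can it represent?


Total bits = 10 bits/channel × 3 channels = 30 bits
Distinct colors = 2^30
= 1,073,741,824 colors


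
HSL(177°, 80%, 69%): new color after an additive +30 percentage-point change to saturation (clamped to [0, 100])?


Original S = 80%
Adjustment = +30 percentage points
New S = 80 + (30) = 110
Clamp to [0, 100] → 100
= HSL(177°, 100%, 69%)


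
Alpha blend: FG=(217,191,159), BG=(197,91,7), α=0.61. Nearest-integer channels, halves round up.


C = α×F + (1-α)×B, with 1-α = 0.39
R: 0.61×217 + 0.39×197 = 132.37 + 76.83 = 209.20 → 209
G: 0.61×191 + 0.39×91 = 116.51 + 35.49 = 152.00 → 152
B: 0.61×159 + 0.39×7 = 96.99 + 2.73 = 99.72 → 100
= RGB(209, 152, 100)


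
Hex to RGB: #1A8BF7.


1A → 26 (R)
8B → 139 (G)
F7 → 247 (B)
= RGB(26, 139, 247)


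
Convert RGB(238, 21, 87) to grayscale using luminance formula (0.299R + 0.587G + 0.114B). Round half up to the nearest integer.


Gray = 0.299×R + 0.587×G + 0.114×B
Gray = 0.299×238 + 0.587×21 + 0.114×87
Gray = 71.162 + 12.327 + 9.918
Gray = 93.407 → round half up → 93
Gray = 93


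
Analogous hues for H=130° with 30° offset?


Base hue: 130°
Left analog: (130 - 30) mod 360 = 100°
Right analog: (130 + 30) mod 360 = 160°
Analogous hues = 100° and 160°


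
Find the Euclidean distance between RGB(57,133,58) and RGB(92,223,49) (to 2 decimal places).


d = √[(R₁-R₂)² + (G₁-G₂)² + (B₁-B₂)²]
d = √[(57-92)² + (133-223)² + (58-49)²]
d = √[1225 + 8100 + 81]
d = √9406
d ≈ 96.98


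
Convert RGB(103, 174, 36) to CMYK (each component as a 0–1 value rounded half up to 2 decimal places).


R'=103/255≈0.4039, G'=174/255≈0.6824, B'=36/255≈0.1412
K = 1 - max(R',G',B') = 1 - 174/255 = 81/255 = 0.31764… → 0.32
(1-R'-K)/(1-K) simplifies to (max-R)/max with max = 174:
C = (174-103)/174 = 71/174 = 0.40804… → 0.41
M = (174-174)/174 = 0/174 = 0 → 0.00
Y = (174-36)/174 = 138/174 = 0.79310… → 0.79
= CMYK(0.41, 0.00, 0.79, 0.32)


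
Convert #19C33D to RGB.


19 → 25 (R)
C3 → 195 (G)
3D → 61 (B)
= RGB(25, 195, 61)


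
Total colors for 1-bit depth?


Colors = 2^bits = 2^1
= 2 colors


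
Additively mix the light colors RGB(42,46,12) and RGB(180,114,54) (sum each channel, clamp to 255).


Additive: each channel = min(255, C₁+C₂)
R: 42+180 = 222 → 222
G: 46+114 = 160 → 160
B: 12+54 = 66 → 66
= RGB(222, 160, 66)


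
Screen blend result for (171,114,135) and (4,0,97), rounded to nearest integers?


Screen: C = 255 - (255-A)×(255-B)/255, rounded to nearest integer
R: 255 - (255-171)×(255-4)/255 = 255 - 21084/255 ≈ 255 - 82.682 = 172.318 → 172
G: 255 - (255-114)×(255-0)/255 = 255 - 35955/255 ≈ 255 - 141.000 = 114.000 → 114
B: 255 - (255-135)×(255-97)/255 = 255 - 18960/255 ≈ 255 - 74.353 = 180.647 → 181
= RGB(172, 114, 181)


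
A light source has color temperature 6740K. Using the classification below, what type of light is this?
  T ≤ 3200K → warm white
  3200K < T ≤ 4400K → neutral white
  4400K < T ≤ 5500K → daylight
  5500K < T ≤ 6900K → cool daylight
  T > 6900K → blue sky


Temperature: 6740K
5500K < 6740K ≤ 6900K → cool daylight
Classification: cool daylight


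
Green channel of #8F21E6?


Color: #8F21E6
R = 8F = 143
G = 21 = 33
B = E6 = 230
Green = 33


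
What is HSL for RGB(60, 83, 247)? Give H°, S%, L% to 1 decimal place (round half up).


Normalize: R'=60/255≈0.2353, G'=83/255≈0.3255, B'=247/255≈0.9686
Max=247/255, Min=60/255, Δ=Max-Min=187/255
L = (Max+Min)/2 = (247+60)/510 = 307/510 = 0.60196… → L = 60.2%
L > 0.5 → S = Δ/(2-Max-Min) = 187/(510-247-60) = 187/203 = 0.92118… → S = 92.1%
(the 1/255 factors cancel in S and H, so raw channel differences can be used)
Max is B' → H = 60 × ((R-G)/Δ + 4) = 60 × ((60-83)/187 + 4)
  -23/187 + 4 = -0.1229… + 4 = 3.8770…
  H = 60 × 3.8770… = 232.620…° → H = 232.6°
= HSL(232.6°, 92.1%, 60.2%)


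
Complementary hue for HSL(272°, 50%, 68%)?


Complement = opposite side of color wheel = hue + 180°
H' = (272 + 180) mod 360 = 92°
S and L unchanged.
= HSL(92°, 50%, 68%)


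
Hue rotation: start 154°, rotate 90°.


New hue = (H + rotation) mod 360
New hue = (154 + 90) mod 360
= 244 mod 360
= 244°


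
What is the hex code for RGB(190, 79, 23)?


R = 190 → BE (hex)
G = 79 → 4F (hex)
B = 23 → 17 (hex)
Hex = #BE4F17


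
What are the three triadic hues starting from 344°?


Triadic: equally spaced at 120° intervals
H1 = 344°
H2 = (344 + 120) mod 360 = 104°
H3 = (344 + 240) mod 360 = 224°
Triadic = 344°, 104°, 224°


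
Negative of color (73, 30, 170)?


Invert: (255-R, 255-G, 255-B)
R: 255-73 = 182
G: 255-30 = 225
B: 255-170 = 85
= RGB(182, 225, 85)


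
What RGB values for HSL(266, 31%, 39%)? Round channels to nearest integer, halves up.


H=266°, S=0.31, L=0.39
C = (1-|2L-1|)×S = (1-|-0.22|)×0.31 = 0.2418
H' = H/60 = 266/60 ≈ 4.4333; X = C×(1-|H' mod 2 - 1|) = 0.10478
m = L - C/2 = 0.39 - 0.1209 = 0.2691
Sector ⌊H'⌋ = 4 → (R',G',B') = (0.10478, 0.0, 0.2418)
RGB = ((R'+m)×255, (G'+m)×255, (B'+m)×255) = (95.3394, 68.6205, 130.2795)
Round half up → RGB(95, 69, 130)


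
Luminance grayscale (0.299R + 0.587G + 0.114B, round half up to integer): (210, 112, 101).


Gray = 0.299×R + 0.587×G + 0.114×B
Gray = 0.299×210 + 0.587×112 + 0.114×101
Gray = 62.790 + 65.744 + 11.514
Gray = 140.048 → round half up → 140
Gray = 140


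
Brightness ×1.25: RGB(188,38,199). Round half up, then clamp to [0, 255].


Multiply each channel by 1.25, round half up, clamp to [0, 255]
R: 188×1.25 = 235
G: 38×1.25 = 47.5 → round → 48
B: 199×1.25 = 248.75 → round → 249
= RGB(235, 48, 249)


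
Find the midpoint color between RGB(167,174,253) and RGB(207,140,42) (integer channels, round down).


Midpoint: each channel = ⌊(C₁+C₂)/2⌋
R: ⌊(167+207)/2⌋ = 187
G: ⌊(174+140)/2⌋ = 157
B: ⌊(253+42)/2⌋ = 147
= RGB(187, 157, 147)


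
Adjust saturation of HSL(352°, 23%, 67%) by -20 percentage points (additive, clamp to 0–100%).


Original S = 23%
Adjustment = -20 percentage points
New S = 23 + (-20) = 3
Clamp to [0, 100] → 3
= HSL(352°, 3%, 67%)


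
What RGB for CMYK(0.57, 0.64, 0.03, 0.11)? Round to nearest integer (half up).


R = 255 × (1-C) × (1-K) = 255 × 0.43 × 0.89 = 97.5885 → 98
G = 255 × (1-M) × (1-K) = 255 × 0.36 × 0.89 = 81.702 → 82
B = 255 × (1-Y) × (1-K) = 255 × 0.97 × 0.89 = 220.1415 → 220
= RGB(98, 82, 220)


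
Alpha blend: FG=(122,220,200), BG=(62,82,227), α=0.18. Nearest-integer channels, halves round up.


C = α×F + (1-α)×B, with 1-α = 0.82
R: 0.18×122 + 0.82×62 = 21.96 + 50.84 = 72.80 → 73
G: 0.18×220 + 0.82×82 = 39.60 + 67.24 = 106.84 → 107
B: 0.18×200 + 0.82×227 = 36.00 + 186.14 = 222.14 → 222
= RGB(73, 107, 222)


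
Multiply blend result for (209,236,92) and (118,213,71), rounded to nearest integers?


Multiply: C = A×B/255, rounded to nearest integer
R: 209×118/255 = 24662/255 ≈ 96.714 → 97
G: 236×213/255 = 50268/255 ≈ 197.129 → 197
B: 92×71/255 = 6532/255 ≈ 25.616 → 26
= RGB(97, 197, 26)


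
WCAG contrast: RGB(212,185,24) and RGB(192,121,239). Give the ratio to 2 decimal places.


Linearize each sRGB channel c=v/255: c/12.92 if c ≤ 0.04045 else ((c+0.055)/1.055)^2.4
L = 0.2126×R_lin + 0.7152×G_lin + 0.0722×B_lin
Color 1 (212,185,24):
  R=212: 212/255≈0.8314 > 0.04045 → ((0.8314+0.055)/1.055)^2.4 ≈ 0.65837
  G=185: 185/255≈0.7255 > 0.04045 → ((0.7255+0.055)/1.055)^2.4 ≈ 0.48515
  B=24: 24/255≈0.0941 > 0.04045 → ((0.0941+0.055)/1.055)^2.4 ≈ 0.00913
  L1 = 0.2126×0.65837 + 0.7152×0.48515 + 0.0722×0.00913 ≈ 0.48761
Color 2 (192,121,239):
  R=192: 192/255≈0.7529 > 0.04045 → ((0.7529+0.055)/1.055)^2.4 ≈ 0.52712
  G=121: 121/255≈0.4745 > 0.04045 → ((0.4745+0.055)/1.055)^2.4 ≈ 0.19120
  B=239: 239/255≈0.9373 > 0.04045 → ((0.9373+0.055)/1.055)^2.4 ≈ 0.86316
  L2 = 0.2126×0.52712 + 0.7152×0.19120 + 0.0722×0.86316 ≈ 0.31113
Lighter = 0.48761, Darker = 0.31113
Ratio = (L_lighter + 0.05) / (L_darker + 0.05)
Ratio = (0.48761 + 0.05) / (0.31113 + 0.05) = 0.53761 / 0.36113 ≈ 1.4887
Ratio ≈ 1.49:1


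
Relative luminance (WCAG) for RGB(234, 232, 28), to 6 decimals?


Linearize each channel (sRGB transfer function): c = v/255; c_lin = c/12.92 if c ≤ 0.04045, else ((c+0.055)/1.055)^2.4
  R: 234/255 ≈ 0.917647 > 0.04045 → ((0.917647+0.055)/1.055)^2.4 ≈ 0.822786
  G: 232/255 ≈ 0.909804 > 0.04045 → ((0.909804+0.055)/1.055)^2.4 ≈ 0.806952
  B: 28/255 ≈ 0.109804 > 0.04045 → ((0.109804+0.055)/1.055)^2.4 ≈ 0.011612
R_lin = 0.822786, G_lin = 0.806952, B_lin = 0.011612
L = 0.2126×R + 0.7152×G + 0.0722×B
L = 0.2126×0.822786 + 0.7152×0.806952 + 0.0722×0.011612
L ≈ 0.752895


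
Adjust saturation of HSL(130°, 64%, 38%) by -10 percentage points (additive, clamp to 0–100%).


Original S = 64%
Adjustment = -10 percentage points
New S = 64 + (-10) = 54
Clamp to [0, 100] → 54
= HSL(130°, 54%, 38%)


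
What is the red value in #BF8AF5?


Color: #BF8AF5
R = BF = 191
G = 8A = 138
B = F5 = 245
Red = 191


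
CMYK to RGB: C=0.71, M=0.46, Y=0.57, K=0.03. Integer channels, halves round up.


R = 255 × (1-C) × (1-K) = 255 × 0.29 × 0.97 = 71.7315 → 72
G = 255 × (1-M) × (1-K) = 255 × 0.54 × 0.97 = 133.569 → 134
B = 255 × (1-Y) × (1-K) = 255 × 0.43 × 0.97 = 106.3605 → 106
= RGB(72, 134, 106)


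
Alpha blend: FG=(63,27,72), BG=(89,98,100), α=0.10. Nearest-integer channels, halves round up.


C = α×F + (1-α)×B, with 1-α = 0.90
R: 0.10×63 + 0.90×89 = 6.30 + 80.10 = 86.40 → 86
G: 0.10×27 + 0.90×98 = 2.70 + 88.20 = 90.90 → 91
B: 0.10×72 + 0.90×100 = 7.20 + 90.00 = 97.20 → 97
= RGB(86, 91, 97)


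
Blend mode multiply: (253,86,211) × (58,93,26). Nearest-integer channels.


Multiply: C = A×B/255, rounded to nearest integer
R: 253×58/255 = 14674/255 ≈ 57.545 → 58
G: 86×93/255 = 7998/255 ≈ 31.365 → 31
B: 211×26/255 = 5486/255 ≈ 21.514 → 22
= RGB(58, 31, 22)


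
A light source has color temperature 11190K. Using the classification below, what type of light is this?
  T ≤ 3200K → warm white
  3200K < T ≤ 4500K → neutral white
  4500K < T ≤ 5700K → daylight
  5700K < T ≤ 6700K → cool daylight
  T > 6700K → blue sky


Temperature: 11190K
11190K > 6700K → blue sky
Classification: blue sky


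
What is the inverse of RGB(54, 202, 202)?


Invert: (255-R, 255-G, 255-B)
R: 255-54 = 201
G: 255-202 = 53
B: 255-202 = 53
= RGB(201, 53, 53)


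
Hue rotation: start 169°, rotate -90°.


New hue = (H + rotation) mod 360
New hue = (169 -90) mod 360
= 79 mod 360
= 79°


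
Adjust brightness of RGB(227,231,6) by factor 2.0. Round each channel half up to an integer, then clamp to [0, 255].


Multiply each channel by 2.0, round half up, clamp to [0, 255]
R: 227×2.0 = 454 → clamp → 255
G: 231×2.0 = 462 → clamp → 255
B: 6×2.0 = 12
= RGB(255, 255, 12)


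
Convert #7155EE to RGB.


71 → 113 (R)
55 → 85 (G)
EE → 238 (B)
= RGB(113, 85, 238)


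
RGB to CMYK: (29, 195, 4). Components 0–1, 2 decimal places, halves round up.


R'=29/255≈0.1137, G'=195/255≈0.7647, B'=4/255≈0.0157
K = 1 - max(R',G',B') = 1 - 195/255 = 60/255 = 0.23529… → 0.24
(1-R'-K)/(1-K) simplifies to (max-R)/max with max = 195:
C = (195-29)/195 = 166/195 = 0.85128… → 0.85
M = (195-195)/195 = 0/195 = 0 → 0.00
Y = (195-4)/195 = 191/195 = 0.97948… → 0.98
= CMYK(0.85, 0.00, 0.98, 0.24)


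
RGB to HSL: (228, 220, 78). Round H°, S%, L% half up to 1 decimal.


Normalize: R'=228/255≈0.8941, G'=220/255≈0.8627, B'=78/255≈0.3059
Max=228/255, Min=78/255, Δ=Max-Min=150/255
L = (Max+Min)/2 = (228+78)/510 = 306/510 = 0.6 → L = 60.0%
L > 0.5 → S = Δ/(2-Max-Min) = 150/(510-228-78) = 150/204 = 0.73529… → S = 73.5%
(the 1/255 factors cancel in S and H, so raw channel differences can be used)
Max is R' → H = 60 × (((G-B)/Δ) mod 6) = 60 × (((220-78)/150) mod 6)
  142/150 = 0.9466…
  H = 60 × 0.9466… = 56.8° → H = 56.8°
= HSL(56.8°, 73.5%, 60.0%)


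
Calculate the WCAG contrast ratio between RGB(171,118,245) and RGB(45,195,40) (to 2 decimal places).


Linearize each sRGB channel c=v/255: c/12.92 if c ≤ 0.04045 else ((c+0.055)/1.055)^2.4
L = 0.2126×R_lin + 0.7152×G_lin + 0.0722×B_lin
Color 1 (171,118,245):
  R=171: 171/255≈0.6706 > 0.04045 → ((0.6706+0.055)/1.055)^2.4 ≈ 0.40724
  G=118: 118/255≈0.4627 > 0.04045 → ((0.4627+0.055)/1.055)^2.4 ≈ 0.18116
  B=245: 245/255≈0.9608 > 0.04045 → ((0.9608+0.055)/1.055)^2.4 ≈ 0.91310
  L1 = 0.2126×0.40724 + 0.7152×0.18116 + 0.0722×0.91310 ≈ 0.28207
Color 2 (45,195,40):
  R=45: 45/255≈0.1765 > 0.04045 → ((0.1765+0.055)/1.055)^2.4 ≈ 0.02624
  G=195: 195/255≈0.7647 > 0.04045 → ((0.7647+0.055)/1.055)^2.4 ≈ 0.54572
  B=40: 40/255≈0.1569 > 0.04045 → ((0.1569+0.055)/1.055)^2.4 ≈ 0.02122
  L2 = 0.2126×0.02624 + 0.7152×0.54572 + 0.0722×0.02122 ≈ 0.39741
Lighter = 0.39741, Darker = 0.28207
Ratio = (L_lighter + 0.05) / (L_darker + 0.05)
Ratio = (0.39741 + 0.05) / (0.28207 + 0.05) = 0.44741 / 0.33207 ≈ 1.3473
Ratio ≈ 1.35:1


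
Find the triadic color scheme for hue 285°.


Triadic: equally spaced at 120° intervals
H1 = 285°
H2 = (285 + 120) mod 360 = 45°
H3 = (285 + 240) mod 360 = 165°
Triadic = 285°, 45°, 165°


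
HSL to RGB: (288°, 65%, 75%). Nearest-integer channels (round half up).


H=288°, S=0.65, L=0.75
C = (1-|2L-1|)×S = (1-|0.50|)×0.65 = 0.325
H' = H/60 = 288/60 ≈ 4.8000; X = C×(1-|H' mod 2 - 1|) = 0.26
m = L - C/2 = 0.75 - 0.1625 = 0.5875
Sector ⌊H'⌋ = 4 → (R',G',B') = (0.26, 0.0, 0.325)
RGB = ((R'+m)×255, (G'+m)×255, (B'+m)×255) = (216.1125, 149.8125, 232.6875)
Round half up → RGB(216, 150, 233)
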